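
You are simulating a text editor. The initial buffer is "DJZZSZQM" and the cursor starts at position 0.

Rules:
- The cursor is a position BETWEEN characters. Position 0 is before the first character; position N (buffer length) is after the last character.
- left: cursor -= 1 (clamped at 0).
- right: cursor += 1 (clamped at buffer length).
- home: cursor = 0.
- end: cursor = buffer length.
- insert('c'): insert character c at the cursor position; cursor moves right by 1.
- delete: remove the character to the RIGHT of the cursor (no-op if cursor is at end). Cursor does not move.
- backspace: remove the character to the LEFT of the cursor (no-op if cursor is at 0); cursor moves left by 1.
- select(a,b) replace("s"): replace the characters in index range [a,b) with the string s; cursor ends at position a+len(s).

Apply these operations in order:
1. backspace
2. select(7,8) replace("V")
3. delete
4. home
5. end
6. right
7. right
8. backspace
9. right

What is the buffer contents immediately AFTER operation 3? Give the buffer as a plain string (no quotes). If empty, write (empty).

Answer: DJZZSZQV

Derivation:
After op 1 (backspace): buf='DJZZSZQM' cursor=0
After op 2 (select(7,8) replace("V")): buf='DJZZSZQV' cursor=8
After op 3 (delete): buf='DJZZSZQV' cursor=8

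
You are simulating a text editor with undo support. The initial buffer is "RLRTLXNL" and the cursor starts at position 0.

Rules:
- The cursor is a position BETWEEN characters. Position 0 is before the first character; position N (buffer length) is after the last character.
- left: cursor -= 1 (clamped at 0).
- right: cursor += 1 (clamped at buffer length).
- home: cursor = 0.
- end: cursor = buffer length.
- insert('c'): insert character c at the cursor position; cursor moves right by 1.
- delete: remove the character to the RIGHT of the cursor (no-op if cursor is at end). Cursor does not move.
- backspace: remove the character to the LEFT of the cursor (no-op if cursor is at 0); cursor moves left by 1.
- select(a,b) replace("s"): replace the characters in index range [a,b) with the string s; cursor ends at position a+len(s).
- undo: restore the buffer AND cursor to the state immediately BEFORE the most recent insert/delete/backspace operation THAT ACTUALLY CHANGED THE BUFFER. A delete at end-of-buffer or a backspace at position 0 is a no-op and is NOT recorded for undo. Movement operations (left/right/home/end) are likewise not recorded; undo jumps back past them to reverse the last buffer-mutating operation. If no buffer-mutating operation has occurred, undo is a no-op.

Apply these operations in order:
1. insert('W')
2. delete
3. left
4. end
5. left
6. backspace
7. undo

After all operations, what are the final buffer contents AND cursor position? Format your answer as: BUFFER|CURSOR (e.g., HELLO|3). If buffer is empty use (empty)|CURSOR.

After op 1 (insert('W')): buf='WRLRTLXNL' cursor=1
After op 2 (delete): buf='WLRTLXNL' cursor=1
After op 3 (left): buf='WLRTLXNL' cursor=0
After op 4 (end): buf='WLRTLXNL' cursor=8
After op 5 (left): buf='WLRTLXNL' cursor=7
After op 6 (backspace): buf='WLRTLXL' cursor=6
After op 7 (undo): buf='WLRTLXNL' cursor=7

Answer: WLRTLXNL|7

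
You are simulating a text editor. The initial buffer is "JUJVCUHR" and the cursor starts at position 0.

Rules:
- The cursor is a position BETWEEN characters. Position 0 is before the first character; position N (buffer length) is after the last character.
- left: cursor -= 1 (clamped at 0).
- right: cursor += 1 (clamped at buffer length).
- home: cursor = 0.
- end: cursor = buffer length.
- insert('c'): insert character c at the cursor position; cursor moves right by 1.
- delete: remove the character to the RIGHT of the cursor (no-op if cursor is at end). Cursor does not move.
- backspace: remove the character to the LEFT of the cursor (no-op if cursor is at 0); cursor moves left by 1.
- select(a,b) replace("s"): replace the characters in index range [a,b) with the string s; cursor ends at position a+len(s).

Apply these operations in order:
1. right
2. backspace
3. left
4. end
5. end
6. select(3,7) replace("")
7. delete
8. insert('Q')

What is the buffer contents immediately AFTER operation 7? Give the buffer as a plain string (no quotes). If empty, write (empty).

After op 1 (right): buf='JUJVCUHR' cursor=1
After op 2 (backspace): buf='UJVCUHR' cursor=0
After op 3 (left): buf='UJVCUHR' cursor=0
After op 4 (end): buf='UJVCUHR' cursor=7
After op 5 (end): buf='UJVCUHR' cursor=7
After op 6 (select(3,7) replace("")): buf='UJV' cursor=3
After op 7 (delete): buf='UJV' cursor=3

Answer: UJV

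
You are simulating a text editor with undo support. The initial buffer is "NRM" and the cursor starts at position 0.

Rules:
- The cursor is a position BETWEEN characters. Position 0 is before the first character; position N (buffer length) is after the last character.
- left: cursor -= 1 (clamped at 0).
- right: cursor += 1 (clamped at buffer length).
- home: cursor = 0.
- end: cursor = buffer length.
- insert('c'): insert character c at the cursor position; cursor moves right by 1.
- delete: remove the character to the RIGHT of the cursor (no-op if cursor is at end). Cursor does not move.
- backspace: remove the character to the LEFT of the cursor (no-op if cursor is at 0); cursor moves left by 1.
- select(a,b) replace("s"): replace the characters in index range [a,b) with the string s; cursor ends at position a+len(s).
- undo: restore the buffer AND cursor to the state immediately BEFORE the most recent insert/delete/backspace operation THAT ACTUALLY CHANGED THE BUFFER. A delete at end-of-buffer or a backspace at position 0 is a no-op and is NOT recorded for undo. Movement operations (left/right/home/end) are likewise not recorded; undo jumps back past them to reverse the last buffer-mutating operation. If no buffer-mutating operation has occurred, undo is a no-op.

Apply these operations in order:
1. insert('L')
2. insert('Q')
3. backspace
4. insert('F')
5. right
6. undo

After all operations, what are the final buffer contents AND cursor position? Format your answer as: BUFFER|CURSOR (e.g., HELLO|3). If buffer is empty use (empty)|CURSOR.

After op 1 (insert('L')): buf='LNRM' cursor=1
After op 2 (insert('Q')): buf='LQNRM' cursor=2
After op 3 (backspace): buf='LNRM' cursor=1
After op 4 (insert('F')): buf='LFNRM' cursor=2
After op 5 (right): buf='LFNRM' cursor=3
After op 6 (undo): buf='LNRM' cursor=1

Answer: LNRM|1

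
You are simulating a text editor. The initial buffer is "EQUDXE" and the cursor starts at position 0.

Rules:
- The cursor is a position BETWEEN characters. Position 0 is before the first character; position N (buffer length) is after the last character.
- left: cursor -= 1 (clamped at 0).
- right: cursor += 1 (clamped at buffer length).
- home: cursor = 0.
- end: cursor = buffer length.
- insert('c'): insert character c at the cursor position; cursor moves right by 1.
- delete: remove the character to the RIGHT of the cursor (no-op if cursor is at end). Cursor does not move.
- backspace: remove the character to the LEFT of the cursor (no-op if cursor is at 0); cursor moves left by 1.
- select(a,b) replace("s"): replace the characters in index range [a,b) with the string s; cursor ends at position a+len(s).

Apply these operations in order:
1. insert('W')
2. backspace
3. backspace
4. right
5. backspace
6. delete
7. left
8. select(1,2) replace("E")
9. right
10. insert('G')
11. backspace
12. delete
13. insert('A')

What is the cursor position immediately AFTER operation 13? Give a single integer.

After op 1 (insert('W')): buf='WEQUDXE' cursor=1
After op 2 (backspace): buf='EQUDXE' cursor=0
After op 3 (backspace): buf='EQUDXE' cursor=0
After op 4 (right): buf='EQUDXE' cursor=1
After op 5 (backspace): buf='QUDXE' cursor=0
After op 6 (delete): buf='UDXE' cursor=0
After op 7 (left): buf='UDXE' cursor=0
After op 8 (select(1,2) replace("E")): buf='UEXE' cursor=2
After op 9 (right): buf='UEXE' cursor=3
After op 10 (insert('G')): buf='UEXGE' cursor=4
After op 11 (backspace): buf='UEXE' cursor=3
After op 12 (delete): buf='UEX' cursor=3
After op 13 (insert('A')): buf='UEXA' cursor=4

Answer: 4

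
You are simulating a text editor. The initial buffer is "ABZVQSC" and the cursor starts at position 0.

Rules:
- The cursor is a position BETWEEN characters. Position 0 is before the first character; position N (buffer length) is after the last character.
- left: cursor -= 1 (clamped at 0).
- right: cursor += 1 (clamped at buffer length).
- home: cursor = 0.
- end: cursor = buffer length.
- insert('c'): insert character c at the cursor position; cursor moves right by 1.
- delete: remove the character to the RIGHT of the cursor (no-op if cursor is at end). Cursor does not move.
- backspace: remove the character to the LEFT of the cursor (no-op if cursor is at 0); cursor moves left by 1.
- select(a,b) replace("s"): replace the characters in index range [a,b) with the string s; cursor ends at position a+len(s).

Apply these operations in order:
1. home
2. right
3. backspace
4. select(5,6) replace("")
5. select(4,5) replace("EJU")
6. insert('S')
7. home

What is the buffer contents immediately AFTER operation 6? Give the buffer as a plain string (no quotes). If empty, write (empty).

After op 1 (home): buf='ABZVQSC' cursor=0
After op 2 (right): buf='ABZVQSC' cursor=1
After op 3 (backspace): buf='BZVQSC' cursor=0
After op 4 (select(5,6) replace("")): buf='BZVQS' cursor=5
After op 5 (select(4,5) replace("EJU")): buf='BZVQEJU' cursor=7
After op 6 (insert('S')): buf='BZVQEJUS' cursor=8

Answer: BZVQEJUS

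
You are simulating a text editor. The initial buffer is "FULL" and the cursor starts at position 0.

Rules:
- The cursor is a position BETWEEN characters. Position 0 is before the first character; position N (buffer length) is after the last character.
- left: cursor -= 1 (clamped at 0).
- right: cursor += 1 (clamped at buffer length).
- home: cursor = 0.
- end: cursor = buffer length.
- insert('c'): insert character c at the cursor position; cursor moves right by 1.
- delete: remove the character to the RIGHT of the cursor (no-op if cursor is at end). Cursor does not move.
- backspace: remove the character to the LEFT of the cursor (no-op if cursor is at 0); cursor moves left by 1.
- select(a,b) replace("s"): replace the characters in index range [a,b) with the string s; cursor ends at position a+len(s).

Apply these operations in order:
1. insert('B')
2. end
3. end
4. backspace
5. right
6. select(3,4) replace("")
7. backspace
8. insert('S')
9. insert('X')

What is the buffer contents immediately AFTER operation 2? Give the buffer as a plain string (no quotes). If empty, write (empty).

After op 1 (insert('B')): buf='BFULL' cursor=1
After op 2 (end): buf='BFULL' cursor=5

Answer: BFULL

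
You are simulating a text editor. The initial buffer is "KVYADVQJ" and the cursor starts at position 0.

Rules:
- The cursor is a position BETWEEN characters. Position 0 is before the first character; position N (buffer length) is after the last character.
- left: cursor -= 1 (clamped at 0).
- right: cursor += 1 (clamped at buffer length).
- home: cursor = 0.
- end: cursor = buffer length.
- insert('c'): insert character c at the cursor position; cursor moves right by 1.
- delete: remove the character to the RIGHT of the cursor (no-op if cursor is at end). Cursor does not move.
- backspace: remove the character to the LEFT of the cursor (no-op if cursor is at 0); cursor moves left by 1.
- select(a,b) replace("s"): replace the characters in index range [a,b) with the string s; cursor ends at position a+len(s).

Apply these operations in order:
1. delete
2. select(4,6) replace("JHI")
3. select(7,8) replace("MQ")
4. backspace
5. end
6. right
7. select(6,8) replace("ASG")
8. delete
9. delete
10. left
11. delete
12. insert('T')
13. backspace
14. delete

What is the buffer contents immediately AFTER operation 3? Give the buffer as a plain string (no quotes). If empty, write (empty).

Answer: VYADJHIMQ

Derivation:
After op 1 (delete): buf='VYADVQJ' cursor=0
After op 2 (select(4,6) replace("JHI")): buf='VYADJHIJ' cursor=7
After op 3 (select(7,8) replace("MQ")): buf='VYADJHIMQ' cursor=9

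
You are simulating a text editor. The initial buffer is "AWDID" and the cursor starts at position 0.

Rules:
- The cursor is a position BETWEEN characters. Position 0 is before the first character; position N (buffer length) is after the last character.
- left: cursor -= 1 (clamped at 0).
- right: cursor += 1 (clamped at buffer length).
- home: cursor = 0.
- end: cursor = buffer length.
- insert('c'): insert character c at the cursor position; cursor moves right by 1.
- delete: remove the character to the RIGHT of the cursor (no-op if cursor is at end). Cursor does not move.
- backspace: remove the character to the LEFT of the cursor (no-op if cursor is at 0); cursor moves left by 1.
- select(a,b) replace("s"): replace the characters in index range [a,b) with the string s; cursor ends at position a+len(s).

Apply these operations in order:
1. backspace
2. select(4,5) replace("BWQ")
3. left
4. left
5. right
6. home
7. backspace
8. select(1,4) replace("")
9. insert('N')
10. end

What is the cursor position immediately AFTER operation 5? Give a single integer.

Answer: 6

Derivation:
After op 1 (backspace): buf='AWDID' cursor=0
After op 2 (select(4,5) replace("BWQ")): buf='AWDIBWQ' cursor=7
After op 3 (left): buf='AWDIBWQ' cursor=6
After op 4 (left): buf='AWDIBWQ' cursor=5
After op 5 (right): buf='AWDIBWQ' cursor=6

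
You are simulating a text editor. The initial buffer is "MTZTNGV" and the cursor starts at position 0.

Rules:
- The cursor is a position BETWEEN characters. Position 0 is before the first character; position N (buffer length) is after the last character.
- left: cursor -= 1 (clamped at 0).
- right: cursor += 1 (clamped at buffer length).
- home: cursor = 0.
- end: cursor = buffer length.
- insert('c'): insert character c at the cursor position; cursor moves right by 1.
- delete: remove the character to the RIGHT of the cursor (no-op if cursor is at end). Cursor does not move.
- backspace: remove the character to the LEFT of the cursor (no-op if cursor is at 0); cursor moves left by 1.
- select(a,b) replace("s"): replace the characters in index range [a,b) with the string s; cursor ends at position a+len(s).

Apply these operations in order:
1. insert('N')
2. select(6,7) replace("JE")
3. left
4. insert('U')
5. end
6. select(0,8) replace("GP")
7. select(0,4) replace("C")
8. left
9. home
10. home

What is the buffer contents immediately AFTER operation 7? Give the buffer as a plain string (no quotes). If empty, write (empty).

After op 1 (insert('N')): buf='NMTZTNGV' cursor=1
After op 2 (select(6,7) replace("JE")): buf='NMTZTNJEV' cursor=8
After op 3 (left): buf='NMTZTNJEV' cursor=7
After op 4 (insert('U')): buf='NMTZTNJUEV' cursor=8
After op 5 (end): buf='NMTZTNJUEV' cursor=10
After op 6 (select(0,8) replace("GP")): buf='GPEV' cursor=2
After op 7 (select(0,4) replace("C")): buf='C' cursor=1

Answer: C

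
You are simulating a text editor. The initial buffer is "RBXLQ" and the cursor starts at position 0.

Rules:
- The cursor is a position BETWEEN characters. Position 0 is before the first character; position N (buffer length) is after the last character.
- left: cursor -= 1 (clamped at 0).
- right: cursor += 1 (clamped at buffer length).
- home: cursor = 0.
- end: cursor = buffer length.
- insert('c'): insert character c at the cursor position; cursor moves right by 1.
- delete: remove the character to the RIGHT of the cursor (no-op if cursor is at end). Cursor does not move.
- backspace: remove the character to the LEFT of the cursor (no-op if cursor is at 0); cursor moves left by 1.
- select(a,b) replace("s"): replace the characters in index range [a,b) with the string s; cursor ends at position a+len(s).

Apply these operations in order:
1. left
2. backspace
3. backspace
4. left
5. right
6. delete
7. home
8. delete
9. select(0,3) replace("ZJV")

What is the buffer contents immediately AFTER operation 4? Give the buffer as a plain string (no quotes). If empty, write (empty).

After op 1 (left): buf='RBXLQ' cursor=0
After op 2 (backspace): buf='RBXLQ' cursor=0
After op 3 (backspace): buf='RBXLQ' cursor=0
After op 4 (left): buf='RBXLQ' cursor=0

Answer: RBXLQ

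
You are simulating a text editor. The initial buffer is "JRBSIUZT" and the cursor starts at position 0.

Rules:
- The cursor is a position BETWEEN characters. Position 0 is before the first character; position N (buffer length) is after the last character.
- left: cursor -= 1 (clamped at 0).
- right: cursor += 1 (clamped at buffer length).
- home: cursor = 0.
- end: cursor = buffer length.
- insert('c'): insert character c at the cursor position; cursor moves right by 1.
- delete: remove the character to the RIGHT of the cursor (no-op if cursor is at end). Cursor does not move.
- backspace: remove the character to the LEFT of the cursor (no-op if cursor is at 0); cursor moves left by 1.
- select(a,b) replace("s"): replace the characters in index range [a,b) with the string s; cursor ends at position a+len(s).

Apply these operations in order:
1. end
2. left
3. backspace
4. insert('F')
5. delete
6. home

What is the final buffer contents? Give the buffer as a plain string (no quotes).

After op 1 (end): buf='JRBSIUZT' cursor=8
After op 2 (left): buf='JRBSIUZT' cursor=7
After op 3 (backspace): buf='JRBSIUT' cursor=6
After op 4 (insert('F')): buf='JRBSIUFT' cursor=7
After op 5 (delete): buf='JRBSIUF' cursor=7
After op 6 (home): buf='JRBSIUF' cursor=0

Answer: JRBSIUF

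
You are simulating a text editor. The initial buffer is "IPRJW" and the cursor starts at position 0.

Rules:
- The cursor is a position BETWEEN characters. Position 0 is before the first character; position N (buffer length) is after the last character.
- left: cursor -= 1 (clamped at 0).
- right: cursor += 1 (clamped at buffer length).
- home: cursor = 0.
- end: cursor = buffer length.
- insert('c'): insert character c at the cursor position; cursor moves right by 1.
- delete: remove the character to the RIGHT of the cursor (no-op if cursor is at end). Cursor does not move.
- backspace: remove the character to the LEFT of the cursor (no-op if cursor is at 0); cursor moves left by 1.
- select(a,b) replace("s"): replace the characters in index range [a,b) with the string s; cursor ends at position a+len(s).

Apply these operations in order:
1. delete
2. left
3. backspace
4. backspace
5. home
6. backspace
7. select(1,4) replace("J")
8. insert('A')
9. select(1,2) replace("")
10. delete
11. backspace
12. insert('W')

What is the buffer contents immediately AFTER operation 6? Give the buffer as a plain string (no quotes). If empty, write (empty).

Answer: PRJW

Derivation:
After op 1 (delete): buf='PRJW' cursor=0
After op 2 (left): buf='PRJW' cursor=0
After op 3 (backspace): buf='PRJW' cursor=0
After op 4 (backspace): buf='PRJW' cursor=0
After op 5 (home): buf='PRJW' cursor=0
After op 6 (backspace): buf='PRJW' cursor=0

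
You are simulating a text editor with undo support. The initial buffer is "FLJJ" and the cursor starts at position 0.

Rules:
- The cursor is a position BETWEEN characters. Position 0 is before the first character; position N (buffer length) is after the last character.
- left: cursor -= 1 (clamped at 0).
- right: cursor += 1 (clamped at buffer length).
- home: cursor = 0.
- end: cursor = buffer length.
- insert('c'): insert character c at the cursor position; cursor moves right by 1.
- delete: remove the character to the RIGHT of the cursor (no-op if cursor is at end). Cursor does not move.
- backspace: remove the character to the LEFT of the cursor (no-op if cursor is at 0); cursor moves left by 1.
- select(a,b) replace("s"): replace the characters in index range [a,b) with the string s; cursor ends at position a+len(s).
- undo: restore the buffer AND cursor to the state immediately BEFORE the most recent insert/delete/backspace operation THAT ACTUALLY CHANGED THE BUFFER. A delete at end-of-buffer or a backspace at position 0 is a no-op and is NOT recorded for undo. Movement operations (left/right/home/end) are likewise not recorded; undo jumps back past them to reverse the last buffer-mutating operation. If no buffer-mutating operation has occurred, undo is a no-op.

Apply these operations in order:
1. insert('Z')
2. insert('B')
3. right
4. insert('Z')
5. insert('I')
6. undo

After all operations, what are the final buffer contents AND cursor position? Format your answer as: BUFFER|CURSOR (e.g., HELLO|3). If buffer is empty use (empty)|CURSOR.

After op 1 (insert('Z')): buf='ZFLJJ' cursor=1
After op 2 (insert('B')): buf='ZBFLJJ' cursor=2
After op 3 (right): buf='ZBFLJJ' cursor=3
After op 4 (insert('Z')): buf='ZBFZLJJ' cursor=4
After op 5 (insert('I')): buf='ZBFZILJJ' cursor=5
After op 6 (undo): buf='ZBFZLJJ' cursor=4

Answer: ZBFZLJJ|4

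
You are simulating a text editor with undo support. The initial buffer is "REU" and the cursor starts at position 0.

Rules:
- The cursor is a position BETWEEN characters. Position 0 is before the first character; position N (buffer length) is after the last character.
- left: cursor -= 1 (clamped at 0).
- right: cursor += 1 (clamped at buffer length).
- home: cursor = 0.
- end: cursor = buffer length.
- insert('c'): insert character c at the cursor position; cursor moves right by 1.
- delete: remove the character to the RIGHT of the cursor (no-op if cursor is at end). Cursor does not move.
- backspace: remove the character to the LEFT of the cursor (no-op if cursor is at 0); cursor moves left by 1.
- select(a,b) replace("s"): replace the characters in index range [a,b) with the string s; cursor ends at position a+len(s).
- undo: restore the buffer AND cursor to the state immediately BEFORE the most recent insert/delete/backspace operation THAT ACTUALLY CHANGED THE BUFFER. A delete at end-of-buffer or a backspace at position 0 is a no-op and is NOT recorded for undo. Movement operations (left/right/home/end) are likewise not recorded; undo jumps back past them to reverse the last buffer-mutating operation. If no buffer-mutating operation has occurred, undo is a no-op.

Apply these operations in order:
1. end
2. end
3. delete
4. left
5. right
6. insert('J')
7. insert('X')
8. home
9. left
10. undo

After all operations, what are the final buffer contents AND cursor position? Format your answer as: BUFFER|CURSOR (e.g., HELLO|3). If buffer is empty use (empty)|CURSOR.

After op 1 (end): buf='REU' cursor=3
After op 2 (end): buf='REU' cursor=3
After op 3 (delete): buf='REU' cursor=3
After op 4 (left): buf='REU' cursor=2
After op 5 (right): buf='REU' cursor=3
After op 6 (insert('J')): buf='REUJ' cursor=4
After op 7 (insert('X')): buf='REUJX' cursor=5
After op 8 (home): buf='REUJX' cursor=0
After op 9 (left): buf='REUJX' cursor=0
After op 10 (undo): buf='REUJ' cursor=4

Answer: REUJ|4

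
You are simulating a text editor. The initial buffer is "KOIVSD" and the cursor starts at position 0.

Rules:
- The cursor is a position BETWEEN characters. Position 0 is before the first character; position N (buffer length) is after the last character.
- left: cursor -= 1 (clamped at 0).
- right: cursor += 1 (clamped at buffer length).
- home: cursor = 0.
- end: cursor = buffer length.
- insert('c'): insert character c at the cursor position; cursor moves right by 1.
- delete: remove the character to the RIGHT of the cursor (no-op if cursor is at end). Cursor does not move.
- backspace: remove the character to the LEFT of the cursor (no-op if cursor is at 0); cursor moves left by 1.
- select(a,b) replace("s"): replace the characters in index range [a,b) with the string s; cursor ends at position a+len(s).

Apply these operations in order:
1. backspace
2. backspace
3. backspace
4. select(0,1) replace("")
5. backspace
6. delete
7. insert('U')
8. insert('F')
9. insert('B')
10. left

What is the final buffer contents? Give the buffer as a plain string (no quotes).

Answer: UFBIVSD

Derivation:
After op 1 (backspace): buf='KOIVSD' cursor=0
After op 2 (backspace): buf='KOIVSD' cursor=0
After op 3 (backspace): buf='KOIVSD' cursor=0
After op 4 (select(0,1) replace("")): buf='OIVSD' cursor=0
After op 5 (backspace): buf='OIVSD' cursor=0
After op 6 (delete): buf='IVSD' cursor=0
After op 7 (insert('U')): buf='UIVSD' cursor=1
After op 8 (insert('F')): buf='UFIVSD' cursor=2
After op 9 (insert('B')): buf='UFBIVSD' cursor=3
After op 10 (left): buf='UFBIVSD' cursor=2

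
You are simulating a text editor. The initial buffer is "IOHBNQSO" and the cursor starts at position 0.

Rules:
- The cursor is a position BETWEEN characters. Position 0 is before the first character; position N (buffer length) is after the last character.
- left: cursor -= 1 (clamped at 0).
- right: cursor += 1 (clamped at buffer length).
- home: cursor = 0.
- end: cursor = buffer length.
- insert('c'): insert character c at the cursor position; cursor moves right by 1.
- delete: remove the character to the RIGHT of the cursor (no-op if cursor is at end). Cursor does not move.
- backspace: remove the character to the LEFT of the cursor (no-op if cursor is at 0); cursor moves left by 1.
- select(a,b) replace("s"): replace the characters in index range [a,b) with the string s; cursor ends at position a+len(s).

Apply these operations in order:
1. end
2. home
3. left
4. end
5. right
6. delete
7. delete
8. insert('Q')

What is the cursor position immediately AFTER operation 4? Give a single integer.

Answer: 8

Derivation:
After op 1 (end): buf='IOHBNQSO' cursor=8
After op 2 (home): buf='IOHBNQSO' cursor=0
After op 3 (left): buf='IOHBNQSO' cursor=0
After op 4 (end): buf='IOHBNQSO' cursor=8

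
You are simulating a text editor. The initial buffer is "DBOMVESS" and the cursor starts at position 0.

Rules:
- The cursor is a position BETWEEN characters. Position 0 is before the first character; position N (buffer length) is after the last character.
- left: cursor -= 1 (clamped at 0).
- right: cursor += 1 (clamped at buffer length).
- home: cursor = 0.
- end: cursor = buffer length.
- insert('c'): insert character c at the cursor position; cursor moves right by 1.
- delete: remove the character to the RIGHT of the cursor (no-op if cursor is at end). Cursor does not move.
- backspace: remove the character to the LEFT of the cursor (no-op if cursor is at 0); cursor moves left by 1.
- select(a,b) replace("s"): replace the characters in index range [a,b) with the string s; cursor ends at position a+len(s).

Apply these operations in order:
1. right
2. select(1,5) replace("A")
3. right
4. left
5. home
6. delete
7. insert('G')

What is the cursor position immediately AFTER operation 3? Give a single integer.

Answer: 3

Derivation:
After op 1 (right): buf='DBOMVESS' cursor=1
After op 2 (select(1,5) replace("A")): buf='DAESS' cursor=2
After op 3 (right): buf='DAESS' cursor=3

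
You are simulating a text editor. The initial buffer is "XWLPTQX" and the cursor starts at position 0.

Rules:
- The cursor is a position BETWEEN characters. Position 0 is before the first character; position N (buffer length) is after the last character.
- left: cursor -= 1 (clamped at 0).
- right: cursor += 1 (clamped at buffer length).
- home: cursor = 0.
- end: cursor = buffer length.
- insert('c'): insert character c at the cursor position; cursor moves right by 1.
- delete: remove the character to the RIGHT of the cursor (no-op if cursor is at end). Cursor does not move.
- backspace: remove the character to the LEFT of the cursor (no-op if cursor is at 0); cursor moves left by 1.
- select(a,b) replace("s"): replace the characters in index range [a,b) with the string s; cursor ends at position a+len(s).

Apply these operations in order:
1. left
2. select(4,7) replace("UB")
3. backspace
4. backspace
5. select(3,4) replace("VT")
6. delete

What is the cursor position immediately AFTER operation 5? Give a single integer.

After op 1 (left): buf='XWLPTQX' cursor=0
After op 2 (select(4,7) replace("UB")): buf='XWLPUB' cursor=6
After op 3 (backspace): buf='XWLPU' cursor=5
After op 4 (backspace): buf='XWLP' cursor=4
After op 5 (select(3,4) replace("VT")): buf='XWLVT' cursor=5

Answer: 5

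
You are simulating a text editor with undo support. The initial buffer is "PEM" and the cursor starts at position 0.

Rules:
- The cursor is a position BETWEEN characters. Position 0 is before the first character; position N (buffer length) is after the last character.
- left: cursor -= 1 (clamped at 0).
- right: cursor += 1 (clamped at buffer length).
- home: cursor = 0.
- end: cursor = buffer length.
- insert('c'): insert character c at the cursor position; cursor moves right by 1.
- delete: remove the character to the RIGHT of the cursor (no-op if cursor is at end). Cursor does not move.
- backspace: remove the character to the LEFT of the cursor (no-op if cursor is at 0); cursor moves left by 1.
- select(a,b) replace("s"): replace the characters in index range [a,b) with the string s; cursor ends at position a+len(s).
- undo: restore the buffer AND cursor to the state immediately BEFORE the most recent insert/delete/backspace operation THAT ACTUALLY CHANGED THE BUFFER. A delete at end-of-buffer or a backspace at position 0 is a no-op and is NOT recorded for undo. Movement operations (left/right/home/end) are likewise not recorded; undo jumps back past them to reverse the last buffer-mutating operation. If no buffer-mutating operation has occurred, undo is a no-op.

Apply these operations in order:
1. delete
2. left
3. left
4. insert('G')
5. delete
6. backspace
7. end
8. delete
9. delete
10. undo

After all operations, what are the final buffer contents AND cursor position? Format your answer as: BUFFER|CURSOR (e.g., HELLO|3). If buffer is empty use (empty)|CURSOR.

Answer: GM|1

Derivation:
After op 1 (delete): buf='EM' cursor=0
After op 2 (left): buf='EM' cursor=0
After op 3 (left): buf='EM' cursor=0
After op 4 (insert('G')): buf='GEM' cursor=1
After op 5 (delete): buf='GM' cursor=1
After op 6 (backspace): buf='M' cursor=0
After op 7 (end): buf='M' cursor=1
After op 8 (delete): buf='M' cursor=1
After op 9 (delete): buf='M' cursor=1
After op 10 (undo): buf='GM' cursor=1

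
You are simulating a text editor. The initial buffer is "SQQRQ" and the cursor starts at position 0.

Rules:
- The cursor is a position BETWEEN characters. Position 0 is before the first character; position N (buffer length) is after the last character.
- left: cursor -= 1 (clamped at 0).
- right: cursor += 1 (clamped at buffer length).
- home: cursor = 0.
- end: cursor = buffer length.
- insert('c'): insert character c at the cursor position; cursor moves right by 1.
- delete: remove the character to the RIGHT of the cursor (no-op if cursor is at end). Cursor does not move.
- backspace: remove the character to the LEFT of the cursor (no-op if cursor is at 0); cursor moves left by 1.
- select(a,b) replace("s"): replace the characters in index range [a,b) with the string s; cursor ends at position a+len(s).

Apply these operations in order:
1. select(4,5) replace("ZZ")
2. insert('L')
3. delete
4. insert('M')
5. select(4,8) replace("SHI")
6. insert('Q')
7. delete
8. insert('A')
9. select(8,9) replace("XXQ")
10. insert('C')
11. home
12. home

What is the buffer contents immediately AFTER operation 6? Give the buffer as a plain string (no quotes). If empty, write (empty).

After op 1 (select(4,5) replace("ZZ")): buf='SQQRZZ' cursor=6
After op 2 (insert('L')): buf='SQQRZZL' cursor=7
After op 3 (delete): buf='SQQRZZL' cursor=7
After op 4 (insert('M')): buf='SQQRZZLM' cursor=8
After op 5 (select(4,8) replace("SHI")): buf='SQQRSHI' cursor=7
After op 6 (insert('Q')): buf='SQQRSHIQ' cursor=8

Answer: SQQRSHIQ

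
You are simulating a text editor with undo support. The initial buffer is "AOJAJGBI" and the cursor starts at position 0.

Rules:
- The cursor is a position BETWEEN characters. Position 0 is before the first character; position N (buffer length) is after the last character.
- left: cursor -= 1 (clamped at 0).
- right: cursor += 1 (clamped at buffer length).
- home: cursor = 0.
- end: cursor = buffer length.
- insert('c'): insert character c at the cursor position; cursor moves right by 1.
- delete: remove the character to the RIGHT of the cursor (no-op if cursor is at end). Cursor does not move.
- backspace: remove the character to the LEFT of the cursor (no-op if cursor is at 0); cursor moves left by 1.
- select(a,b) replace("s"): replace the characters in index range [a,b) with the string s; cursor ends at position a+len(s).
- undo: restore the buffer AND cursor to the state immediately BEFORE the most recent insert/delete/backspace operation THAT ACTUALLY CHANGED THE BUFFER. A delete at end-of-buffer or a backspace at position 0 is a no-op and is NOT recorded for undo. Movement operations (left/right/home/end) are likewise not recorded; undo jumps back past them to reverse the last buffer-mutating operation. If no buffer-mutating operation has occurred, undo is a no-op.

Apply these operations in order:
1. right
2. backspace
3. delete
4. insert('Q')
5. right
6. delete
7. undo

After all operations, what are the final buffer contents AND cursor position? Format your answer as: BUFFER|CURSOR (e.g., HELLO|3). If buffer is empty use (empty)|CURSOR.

Answer: QJAJGBI|2

Derivation:
After op 1 (right): buf='AOJAJGBI' cursor=1
After op 2 (backspace): buf='OJAJGBI' cursor=0
After op 3 (delete): buf='JAJGBI' cursor=0
After op 4 (insert('Q')): buf='QJAJGBI' cursor=1
After op 5 (right): buf='QJAJGBI' cursor=2
After op 6 (delete): buf='QJJGBI' cursor=2
After op 7 (undo): buf='QJAJGBI' cursor=2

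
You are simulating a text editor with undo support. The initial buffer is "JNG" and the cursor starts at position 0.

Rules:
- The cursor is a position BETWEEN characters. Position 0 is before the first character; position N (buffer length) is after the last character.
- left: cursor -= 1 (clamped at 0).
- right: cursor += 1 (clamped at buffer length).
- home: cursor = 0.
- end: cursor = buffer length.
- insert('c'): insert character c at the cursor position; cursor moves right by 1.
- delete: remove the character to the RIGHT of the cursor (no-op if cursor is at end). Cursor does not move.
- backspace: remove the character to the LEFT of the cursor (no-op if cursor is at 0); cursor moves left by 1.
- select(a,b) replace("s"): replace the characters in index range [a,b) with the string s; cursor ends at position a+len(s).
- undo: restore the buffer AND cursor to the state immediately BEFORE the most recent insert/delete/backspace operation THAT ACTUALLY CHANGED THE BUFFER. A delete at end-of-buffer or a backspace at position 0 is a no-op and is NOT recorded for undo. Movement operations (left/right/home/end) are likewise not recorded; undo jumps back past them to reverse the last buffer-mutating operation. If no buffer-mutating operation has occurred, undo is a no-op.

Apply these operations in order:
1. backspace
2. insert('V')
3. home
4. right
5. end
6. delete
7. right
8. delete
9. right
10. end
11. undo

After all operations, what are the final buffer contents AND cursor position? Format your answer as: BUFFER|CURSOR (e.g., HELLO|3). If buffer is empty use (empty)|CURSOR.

Answer: JNG|0

Derivation:
After op 1 (backspace): buf='JNG' cursor=0
After op 2 (insert('V')): buf='VJNG' cursor=1
After op 3 (home): buf='VJNG' cursor=0
After op 4 (right): buf='VJNG' cursor=1
After op 5 (end): buf='VJNG' cursor=4
After op 6 (delete): buf='VJNG' cursor=4
After op 7 (right): buf='VJNG' cursor=4
After op 8 (delete): buf='VJNG' cursor=4
After op 9 (right): buf='VJNG' cursor=4
After op 10 (end): buf='VJNG' cursor=4
After op 11 (undo): buf='JNG' cursor=0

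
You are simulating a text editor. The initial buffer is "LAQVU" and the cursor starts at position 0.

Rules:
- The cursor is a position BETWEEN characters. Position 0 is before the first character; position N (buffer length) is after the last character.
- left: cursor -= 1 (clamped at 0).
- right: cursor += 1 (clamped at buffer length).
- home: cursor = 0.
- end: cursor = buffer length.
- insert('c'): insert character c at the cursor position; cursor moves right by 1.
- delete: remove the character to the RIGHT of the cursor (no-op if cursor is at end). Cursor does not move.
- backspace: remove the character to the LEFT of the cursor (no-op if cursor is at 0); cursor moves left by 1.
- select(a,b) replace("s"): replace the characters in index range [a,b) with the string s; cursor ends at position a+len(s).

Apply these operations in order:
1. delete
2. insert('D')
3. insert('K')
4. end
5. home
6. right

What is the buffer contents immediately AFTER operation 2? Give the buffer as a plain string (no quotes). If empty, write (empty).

Answer: DAQVU

Derivation:
After op 1 (delete): buf='AQVU' cursor=0
After op 2 (insert('D')): buf='DAQVU' cursor=1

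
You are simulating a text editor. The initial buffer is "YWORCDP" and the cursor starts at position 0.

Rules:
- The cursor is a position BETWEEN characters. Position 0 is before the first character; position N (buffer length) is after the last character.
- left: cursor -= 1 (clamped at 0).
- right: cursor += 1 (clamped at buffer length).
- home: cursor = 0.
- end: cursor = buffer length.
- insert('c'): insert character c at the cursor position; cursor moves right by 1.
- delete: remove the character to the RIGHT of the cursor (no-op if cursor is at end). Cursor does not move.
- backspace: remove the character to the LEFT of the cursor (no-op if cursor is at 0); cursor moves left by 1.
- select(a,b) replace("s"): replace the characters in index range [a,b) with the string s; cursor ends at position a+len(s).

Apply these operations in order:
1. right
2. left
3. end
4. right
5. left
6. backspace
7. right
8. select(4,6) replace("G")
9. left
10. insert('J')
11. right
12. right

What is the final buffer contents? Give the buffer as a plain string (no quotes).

Answer: YWORJG

Derivation:
After op 1 (right): buf='YWORCDP' cursor=1
After op 2 (left): buf='YWORCDP' cursor=0
After op 3 (end): buf='YWORCDP' cursor=7
After op 4 (right): buf='YWORCDP' cursor=7
After op 5 (left): buf='YWORCDP' cursor=6
After op 6 (backspace): buf='YWORCP' cursor=5
After op 7 (right): buf='YWORCP' cursor=6
After op 8 (select(4,6) replace("G")): buf='YWORG' cursor=5
After op 9 (left): buf='YWORG' cursor=4
After op 10 (insert('J')): buf='YWORJG' cursor=5
After op 11 (right): buf='YWORJG' cursor=6
After op 12 (right): buf='YWORJG' cursor=6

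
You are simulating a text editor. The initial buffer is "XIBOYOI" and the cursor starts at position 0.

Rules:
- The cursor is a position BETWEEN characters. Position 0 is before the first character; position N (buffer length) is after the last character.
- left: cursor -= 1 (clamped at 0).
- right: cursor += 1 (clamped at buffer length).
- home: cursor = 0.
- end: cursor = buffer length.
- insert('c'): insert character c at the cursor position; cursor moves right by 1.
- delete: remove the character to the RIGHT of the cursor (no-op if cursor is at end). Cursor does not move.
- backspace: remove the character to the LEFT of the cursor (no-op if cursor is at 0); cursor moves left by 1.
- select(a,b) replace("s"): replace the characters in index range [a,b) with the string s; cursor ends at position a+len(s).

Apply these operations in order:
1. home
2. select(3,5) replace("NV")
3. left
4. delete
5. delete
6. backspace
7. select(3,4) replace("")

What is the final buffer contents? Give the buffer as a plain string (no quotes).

Answer: XIB

Derivation:
After op 1 (home): buf='XIBOYOI' cursor=0
After op 2 (select(3,5) replace("NV")): buf='XIBNVOI' cursor=5
After op 3 (left): buf='XIBNVOI' cursor=4
After op 4 (delete): buf='XIBNOI' cursor=4
After op 5 (delete): buf='XIBNI' cursor=4
After op 6 (backspace): buf='XIBI' cursor=3
After op 7 (select(3,4) replace("")): buf='XIB' cursor=3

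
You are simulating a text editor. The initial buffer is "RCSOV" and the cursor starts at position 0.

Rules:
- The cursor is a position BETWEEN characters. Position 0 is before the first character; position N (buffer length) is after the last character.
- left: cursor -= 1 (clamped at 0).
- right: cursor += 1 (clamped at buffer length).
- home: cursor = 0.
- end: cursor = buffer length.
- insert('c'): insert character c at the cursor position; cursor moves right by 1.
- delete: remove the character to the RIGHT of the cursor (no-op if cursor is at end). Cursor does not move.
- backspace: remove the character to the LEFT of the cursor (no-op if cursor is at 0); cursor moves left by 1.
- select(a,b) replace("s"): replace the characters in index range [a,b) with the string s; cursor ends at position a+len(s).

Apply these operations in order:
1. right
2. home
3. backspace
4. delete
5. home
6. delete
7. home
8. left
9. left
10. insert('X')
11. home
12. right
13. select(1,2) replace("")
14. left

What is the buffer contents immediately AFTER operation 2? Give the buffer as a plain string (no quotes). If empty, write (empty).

After op 1 (right): buf='RCSOV' cursor=1
After op 2 (home): buf='RCSOV' cursor=0

Answer: RCSOV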